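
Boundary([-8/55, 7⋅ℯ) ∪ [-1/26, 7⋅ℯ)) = {-8/55, 7⋅ℯ}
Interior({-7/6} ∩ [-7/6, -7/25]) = ∅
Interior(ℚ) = ∅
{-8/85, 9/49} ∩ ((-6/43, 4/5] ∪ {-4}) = {-8/85, 9/49}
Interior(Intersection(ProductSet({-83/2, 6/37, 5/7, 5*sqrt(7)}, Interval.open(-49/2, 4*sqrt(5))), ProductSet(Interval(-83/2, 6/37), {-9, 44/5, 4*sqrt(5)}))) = EmptySet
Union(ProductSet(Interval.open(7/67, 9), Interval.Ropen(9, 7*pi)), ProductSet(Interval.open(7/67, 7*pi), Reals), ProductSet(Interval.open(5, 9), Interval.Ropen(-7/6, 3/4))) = ProductSet(Interval.open(7/67, 7*pi), Reals)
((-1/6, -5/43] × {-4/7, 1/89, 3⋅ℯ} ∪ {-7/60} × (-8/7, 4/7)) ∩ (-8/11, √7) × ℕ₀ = {-7/60} × {0}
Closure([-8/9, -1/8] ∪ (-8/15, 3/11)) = [-8/9, 3/11]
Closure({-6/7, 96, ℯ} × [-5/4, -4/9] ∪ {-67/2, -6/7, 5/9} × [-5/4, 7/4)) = ({-67/2, -6/7, 5/9} × [-5/4, 7/4]) ∪ ({-6/7, 96, ℯ} × [-5/4, -4/9])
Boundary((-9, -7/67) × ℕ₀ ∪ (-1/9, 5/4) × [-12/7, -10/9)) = ([-9, -1/9] × ℕ₀) ∪ ({-1/9, 5/4} × [-12/7, -10/9]) ∪ ([-1/9, 5/4] × {-12/7, -10/9}) ∪ ([-9, -7/67] × (ℕ₀ \ (-12/7, -10/9)))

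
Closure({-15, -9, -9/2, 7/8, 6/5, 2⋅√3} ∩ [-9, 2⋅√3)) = {-9, -9/2, 7/8, 6/5}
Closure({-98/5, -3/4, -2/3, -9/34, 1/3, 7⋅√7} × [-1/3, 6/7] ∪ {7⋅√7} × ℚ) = ({7⋅√7} × ℝ) ∪ ({-98/5, -3/4, -2/3, -9/34, 1/3, 7⋅√7} × [-1/3, 6/7])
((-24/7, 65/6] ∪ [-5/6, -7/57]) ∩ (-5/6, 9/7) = (-5/6, 9/7)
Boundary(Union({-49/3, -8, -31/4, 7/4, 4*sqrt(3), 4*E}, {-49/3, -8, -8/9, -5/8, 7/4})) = {-49/3, -8, -31/4, -8/9, -5/8, 7/4, 4*sqrt(3), 4*E}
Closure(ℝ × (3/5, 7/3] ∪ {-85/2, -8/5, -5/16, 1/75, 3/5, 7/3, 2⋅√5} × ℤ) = (ℝ × [3/5, 7/3]) ∪ ({-85/2, -8/5, -5/16, 1/75, 3/5, 7/3, 2⋅√5} × ℤ)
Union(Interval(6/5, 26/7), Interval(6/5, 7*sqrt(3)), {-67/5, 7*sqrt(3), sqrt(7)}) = Union({-67/5}, Interval(6/5, 7*sqrt(3)))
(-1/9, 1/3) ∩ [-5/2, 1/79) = (-1/9, 1/79)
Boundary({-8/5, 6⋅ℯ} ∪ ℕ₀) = {-8/5, 6⋅ℯ} ∪ ℕ₀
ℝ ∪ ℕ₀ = ℝ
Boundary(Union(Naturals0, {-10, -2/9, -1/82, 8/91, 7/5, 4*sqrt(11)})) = Union({-10, -2/9, -1/82, 8/91, 7/5, 4*sqrt(11)}, Naturals0)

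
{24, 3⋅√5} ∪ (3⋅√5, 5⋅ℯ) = [3⋅√5, 5⋅ℯ) ∪ {24}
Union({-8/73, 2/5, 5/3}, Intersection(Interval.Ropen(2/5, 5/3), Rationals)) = Union({-8/73, 5/3}, Intersection(Interval.Ropen(2/5, 5/3), Rationals))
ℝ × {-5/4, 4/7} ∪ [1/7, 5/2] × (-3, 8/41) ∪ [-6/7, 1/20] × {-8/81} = (ℝ × {-5/4, 4/7}) ∪ ([-6/7, 1/20] × {-8/81}) ∪ ([1/7, 5/2] × (-3, 8/41))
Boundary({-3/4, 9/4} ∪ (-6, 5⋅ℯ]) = {-6, 5⋅ℯ}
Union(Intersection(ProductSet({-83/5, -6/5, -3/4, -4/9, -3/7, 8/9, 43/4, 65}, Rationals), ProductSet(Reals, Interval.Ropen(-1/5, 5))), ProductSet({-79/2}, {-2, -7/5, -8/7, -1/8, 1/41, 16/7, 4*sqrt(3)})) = Union(ProductSet({-79/2}, {-2, -7/5, -8/7, -1/8, 1/41, 16/7, 4*sqrt(3)}), ProductSet({-83/5, -6/5, -3/4, -4/9, -3/7, 8/9, 43/4, 65}, Intersection(Interval.Ropen(-1/5, 5), Rationals)))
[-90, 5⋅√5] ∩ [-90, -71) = [-90, -71)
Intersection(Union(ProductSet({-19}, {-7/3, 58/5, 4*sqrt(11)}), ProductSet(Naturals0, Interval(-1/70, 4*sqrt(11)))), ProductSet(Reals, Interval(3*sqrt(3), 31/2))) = Union(ProductSet({-19}, {58/5, 4*sqrt(11)}), ProductSet(Naturals0, Interval(3*sqrt(3), 4*sqrt(11))))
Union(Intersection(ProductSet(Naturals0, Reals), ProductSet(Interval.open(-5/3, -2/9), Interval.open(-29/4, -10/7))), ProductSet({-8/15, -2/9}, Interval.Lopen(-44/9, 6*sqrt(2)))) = ProductSet({-8/15, -2/9}, Interval.Lopen(-44/9, 6*sqrt(2)))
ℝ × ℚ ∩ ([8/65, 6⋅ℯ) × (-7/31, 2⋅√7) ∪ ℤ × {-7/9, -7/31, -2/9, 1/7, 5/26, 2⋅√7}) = (ℤ × {-7/9, -7/31, -2/9, 1/7, 5/26}) ∪ ([8/65, 6⋅ℯ) × (ℚ ∩ (-7/31, 2⋅√7)))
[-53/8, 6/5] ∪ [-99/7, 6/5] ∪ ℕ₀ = [-99/7, 6/5] ∪ ℕ₀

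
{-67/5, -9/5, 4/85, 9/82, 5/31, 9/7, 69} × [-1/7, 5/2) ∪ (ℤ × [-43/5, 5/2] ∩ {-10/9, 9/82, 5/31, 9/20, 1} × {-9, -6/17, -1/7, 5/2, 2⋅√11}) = ({1} × {-6/17, -1/7, 5/2}) ∪ ({-67/5, -9/5, 4/85, 9/82, 5/31, 9/7, 69} × [-1/7, 5/2))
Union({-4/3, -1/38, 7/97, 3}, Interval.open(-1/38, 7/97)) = Union({-4/3, 3}, Interval(-1/38, 7/97))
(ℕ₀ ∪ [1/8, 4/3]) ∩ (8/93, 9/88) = ∅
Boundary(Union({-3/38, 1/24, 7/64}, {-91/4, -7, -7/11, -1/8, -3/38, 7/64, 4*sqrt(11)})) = {-91/4, -7, -7/11, -1/8, -3/38, 1/24, 7/64, 4*sqrt(11)}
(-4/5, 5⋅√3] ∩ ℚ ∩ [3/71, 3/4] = ℚ ∩ [3/71, 3/4]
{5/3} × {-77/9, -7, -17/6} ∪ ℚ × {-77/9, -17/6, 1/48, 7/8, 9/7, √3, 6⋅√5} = ({5/3} × {-77/9, -7, -17/6}) ∪ (ℚ × {-77/9, -17/6, 1/48, 7/8, 9/7, √3, 6⋅√5})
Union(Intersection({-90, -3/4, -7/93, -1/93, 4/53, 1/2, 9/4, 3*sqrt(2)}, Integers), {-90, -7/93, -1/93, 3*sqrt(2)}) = {-90, -7/93, -1/93, 3*sqrt(2)}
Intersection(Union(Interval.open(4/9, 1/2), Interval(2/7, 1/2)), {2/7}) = {2/7}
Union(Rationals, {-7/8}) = Rationals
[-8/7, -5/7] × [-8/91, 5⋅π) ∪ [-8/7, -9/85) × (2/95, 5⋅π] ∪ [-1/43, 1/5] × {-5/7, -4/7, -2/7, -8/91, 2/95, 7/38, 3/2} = ([-8/7, -5/7] × [-8/91, 5⋅π)) ∪ ([-8/7, -9/85) × (2/95, 5⋅π]) ∪ ([-1/43, 1/5] × {-5/7, -4/7, -2/7, -8/91, 2/95, 7/38, 3/2})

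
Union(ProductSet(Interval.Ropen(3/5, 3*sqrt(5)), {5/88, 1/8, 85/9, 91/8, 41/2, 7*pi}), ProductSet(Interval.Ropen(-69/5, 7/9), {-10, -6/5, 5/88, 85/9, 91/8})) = Union(ProductSet(Interval.Ropen(-69/5, 7/9), {-10, -6/5, 5/88, 85/9, 91/8}), ProductSet(Interval.Ropen(3/5, 3*sqrt(5)), {5/88, 1/8, 85/9, 91/8, 41/2, 7*pi}))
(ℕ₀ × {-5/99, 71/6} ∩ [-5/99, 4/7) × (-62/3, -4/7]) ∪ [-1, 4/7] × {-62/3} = [-1, 4/7] × {-62/3}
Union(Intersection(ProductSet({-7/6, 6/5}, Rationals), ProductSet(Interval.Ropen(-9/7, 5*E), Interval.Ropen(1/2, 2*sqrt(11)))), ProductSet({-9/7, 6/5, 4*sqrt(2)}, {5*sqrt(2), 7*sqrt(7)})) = Union(ProductSet({-7/6, 6/5}, Intersection(Interval.Ropen(1/2, 2*sqrt(11)), Rationals)), ProductSet({-9/7, 6/5, 4*sqrt(2)}, {5*sqrt(2), 7*sqrt(7)}))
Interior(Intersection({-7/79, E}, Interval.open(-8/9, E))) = EmptySet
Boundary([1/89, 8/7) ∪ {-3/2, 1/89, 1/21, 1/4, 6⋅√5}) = {-3/2, 1/89, 8/7, 6⋅√5}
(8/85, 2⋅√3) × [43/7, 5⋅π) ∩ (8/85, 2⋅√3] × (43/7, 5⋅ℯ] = (8/85, 2⋅√3) × (43/7, 5⋅ℯ]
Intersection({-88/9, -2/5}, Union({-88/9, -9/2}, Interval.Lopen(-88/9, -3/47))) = {-88/9, -2/5}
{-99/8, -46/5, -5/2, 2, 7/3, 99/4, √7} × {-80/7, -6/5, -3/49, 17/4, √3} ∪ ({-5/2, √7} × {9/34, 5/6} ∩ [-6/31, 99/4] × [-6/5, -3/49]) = {-99/8, -46/5, -5/2, 2, 7/3, 99/4, √7} × {-80/7, -6/5, -3/49, 17/4, √3}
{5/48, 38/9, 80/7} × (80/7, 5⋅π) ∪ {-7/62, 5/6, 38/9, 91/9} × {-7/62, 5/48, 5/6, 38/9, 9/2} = ({5/48, 38/9, 80/7} × (80/7, 5⋅π)) ∪ ({-7/62, 5/6, 38/9, 91/9} × {-7/62, 5/48, 5/6, 38/9, 9/2})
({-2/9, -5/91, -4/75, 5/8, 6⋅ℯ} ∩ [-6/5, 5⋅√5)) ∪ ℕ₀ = {-2/9, -5/91, -4/75, 5/8} ∪ ℕ₀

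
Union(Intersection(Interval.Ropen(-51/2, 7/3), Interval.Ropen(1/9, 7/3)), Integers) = Union(Integers, Interval.Ropen(1/9, 7/3))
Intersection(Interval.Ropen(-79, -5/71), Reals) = Interval.Ropen(-79, -5/71)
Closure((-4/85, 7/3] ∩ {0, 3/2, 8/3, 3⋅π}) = {0, 3/2}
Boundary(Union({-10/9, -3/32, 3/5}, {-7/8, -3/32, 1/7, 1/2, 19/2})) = {-10/9, -7/8, -3/32, 1/7, 1/2, 3/5, 19/2}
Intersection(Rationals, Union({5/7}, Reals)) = Rationals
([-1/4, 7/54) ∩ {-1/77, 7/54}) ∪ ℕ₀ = {-1/77} ∪ ℕ₀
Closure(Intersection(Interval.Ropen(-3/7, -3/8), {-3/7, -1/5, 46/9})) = {-3/7}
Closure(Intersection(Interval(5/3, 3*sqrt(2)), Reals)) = Interval(5/3, 3*sqrt(2))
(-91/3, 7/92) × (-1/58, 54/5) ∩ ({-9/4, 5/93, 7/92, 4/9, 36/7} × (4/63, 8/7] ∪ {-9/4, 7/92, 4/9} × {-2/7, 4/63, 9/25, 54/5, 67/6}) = ({-9/4} × {4/63, 9/25}) ∪ ({-9/4, 5/93} × (4/63, 8/7])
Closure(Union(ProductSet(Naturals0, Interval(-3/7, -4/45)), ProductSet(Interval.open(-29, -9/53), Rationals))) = Union(ProductSet(Interval(-29, -9/53), Reals), ProductSet(Naturals0, Interval(-3/7, -4/45)))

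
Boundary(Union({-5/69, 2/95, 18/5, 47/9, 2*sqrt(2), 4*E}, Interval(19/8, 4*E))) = {-5/69, 2/95, 19/8, 4*E}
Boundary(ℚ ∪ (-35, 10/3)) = (-∞, -35] ∪ [10/3, ∞)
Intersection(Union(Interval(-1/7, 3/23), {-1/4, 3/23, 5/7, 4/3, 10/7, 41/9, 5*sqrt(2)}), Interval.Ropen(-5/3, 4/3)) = Union({-1/4, 5/7}, Interval(-1/7, 3/23))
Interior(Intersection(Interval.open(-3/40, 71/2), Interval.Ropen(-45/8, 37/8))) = Interval.open(-3/40, 37/8)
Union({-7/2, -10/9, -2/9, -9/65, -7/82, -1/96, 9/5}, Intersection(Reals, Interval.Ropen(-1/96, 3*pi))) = Union({-7/2, -10/9, -2/9, -9/65, -7/82}, Interval.Ropen(-1/96, 3*pi))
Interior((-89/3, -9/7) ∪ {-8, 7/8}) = (-89/3, -9/7)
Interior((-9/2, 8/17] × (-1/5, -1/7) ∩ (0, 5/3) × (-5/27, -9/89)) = (0, 8/17) × (-5/27, -1/7)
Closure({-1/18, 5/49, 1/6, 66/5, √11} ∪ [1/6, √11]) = {-1/18, 5/49, 66/5} ∪ [1/6, √11]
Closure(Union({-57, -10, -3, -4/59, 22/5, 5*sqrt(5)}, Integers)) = Union({-4/59, 22/5, 5*sqrt(5)}, Integers)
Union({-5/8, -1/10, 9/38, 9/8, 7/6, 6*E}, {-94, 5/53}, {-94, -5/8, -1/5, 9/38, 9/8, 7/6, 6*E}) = {-94, -5/8, -1/5, -1/10, 5/53, 9/38, 9/8, 7/6, 6*E}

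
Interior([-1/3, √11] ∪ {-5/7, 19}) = (-1/3, √11)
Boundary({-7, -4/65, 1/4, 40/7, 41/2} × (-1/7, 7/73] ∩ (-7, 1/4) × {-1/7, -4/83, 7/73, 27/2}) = {-4/65} × {-4/83, 7/73}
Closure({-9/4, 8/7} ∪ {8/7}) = {-9/4, 8/7}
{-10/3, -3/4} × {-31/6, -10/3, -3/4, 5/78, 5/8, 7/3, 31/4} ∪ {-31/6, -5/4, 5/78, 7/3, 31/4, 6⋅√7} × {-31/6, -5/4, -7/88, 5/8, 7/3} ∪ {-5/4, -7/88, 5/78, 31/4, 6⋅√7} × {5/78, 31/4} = ({-10/3, -3/4} × {-31/6, -10/3, -3/4, 5/78, 5/8, 7/3, 31/4}) ∪ ({-5/4, -7/88, 5/78, 31/4, 6⋅√7} × {5/78, 31/4}) ∪ ({-31/6, -5/4, 5/78, 7/3, 31/4, 6⋅√7} × {-31/6, -5/4, -7/88, 5/8, 7/3})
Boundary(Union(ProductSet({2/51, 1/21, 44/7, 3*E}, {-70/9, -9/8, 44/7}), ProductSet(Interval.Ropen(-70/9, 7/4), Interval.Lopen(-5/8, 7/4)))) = Union(ProductSet({-70/9, 7/4}, Interval(-5/8, 7/4)), ProductSet({2/51, 1/21, 44/7, 3*E}, {-70/9, -9/8, 44/7}), ProductSet(Interval(-70/9, 7/4), {-5/8, 7/4}))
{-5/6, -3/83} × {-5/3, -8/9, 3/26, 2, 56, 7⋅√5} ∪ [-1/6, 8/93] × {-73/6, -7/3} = ([-1/6, 8/93] × {-73/6, -7/3}) ∪ ({-5/6, -3/83} × {-5/3, -8/9, 3/26, 2, 56, 7⋅√5})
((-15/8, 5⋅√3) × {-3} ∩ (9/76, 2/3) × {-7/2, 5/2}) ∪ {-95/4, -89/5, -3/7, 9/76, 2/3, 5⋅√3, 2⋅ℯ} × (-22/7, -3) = {-95/4, -89/5, -3/7, 9/76, 2/3, 5⋅√3, 2⋅ℯ} × (-22/7, -3)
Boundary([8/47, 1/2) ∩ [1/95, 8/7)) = {8/47, 1/2}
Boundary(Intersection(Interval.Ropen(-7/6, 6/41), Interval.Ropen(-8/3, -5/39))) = {-7/6, -5/39}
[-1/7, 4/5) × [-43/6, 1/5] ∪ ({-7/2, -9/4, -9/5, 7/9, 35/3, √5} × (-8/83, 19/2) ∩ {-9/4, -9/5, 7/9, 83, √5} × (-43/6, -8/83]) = [-1/7, 4/5) × [-43/6, 1/5]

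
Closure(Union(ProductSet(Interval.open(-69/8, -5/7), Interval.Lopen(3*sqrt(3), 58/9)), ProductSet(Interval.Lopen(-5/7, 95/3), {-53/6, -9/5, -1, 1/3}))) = Union(ProductSet({-69/8, -5/7}, Interval(3*sqrt(3), 58/9)), ProductSet(Interval(-69/8, -5/7), {58/9, 3*sqrt(3)}), ProductSet(Interval.open(-69/8, -5/7), Interval.Lopen(3*sqrt(3), 58/9)), ProductSet(Interval(-5/7, 95/3), {-53/6, -9/5, -1, 1/3}))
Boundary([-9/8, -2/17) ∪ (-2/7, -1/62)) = {-9/8, -1/62}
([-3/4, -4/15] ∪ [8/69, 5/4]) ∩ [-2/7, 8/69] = [-2/7, -4/15] ∪ {8/69}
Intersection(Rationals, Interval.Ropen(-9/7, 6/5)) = Intersection(Interval.Ropen(-9/7, 6/5), Rationals)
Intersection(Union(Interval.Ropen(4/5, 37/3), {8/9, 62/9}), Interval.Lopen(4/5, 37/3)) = Interval.open(4/5, 37/3)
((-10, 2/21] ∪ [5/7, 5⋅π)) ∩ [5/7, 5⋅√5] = [5/7, 5⋅√5]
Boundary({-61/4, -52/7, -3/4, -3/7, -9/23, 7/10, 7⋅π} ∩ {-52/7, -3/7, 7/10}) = {-52/7, -3/7, 7/10}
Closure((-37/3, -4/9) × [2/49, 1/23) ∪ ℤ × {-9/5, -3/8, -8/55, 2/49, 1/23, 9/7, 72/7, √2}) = ({-37/3, -4/9} × [2/49, 1/23]) ∪ ([-37/3, -4/9] × {2/49, 1/23}) ∪ ((-37/3, -4/9) × [2/49, 1/23)) ∪ (ℤ × {-9/5, -3/8, -8/55, 2/49, 1/23, 9/7, 72/7, √2})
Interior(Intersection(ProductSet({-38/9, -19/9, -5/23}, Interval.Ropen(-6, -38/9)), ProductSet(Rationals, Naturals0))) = EmptySet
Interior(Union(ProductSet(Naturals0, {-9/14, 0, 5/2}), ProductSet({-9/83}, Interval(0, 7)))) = EmptySet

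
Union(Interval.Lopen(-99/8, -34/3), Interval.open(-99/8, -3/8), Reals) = Interval(-oo, oo)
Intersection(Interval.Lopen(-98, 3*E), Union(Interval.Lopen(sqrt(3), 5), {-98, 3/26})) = Union({3/26}, Interval.Lopen(sqrt(3), 5))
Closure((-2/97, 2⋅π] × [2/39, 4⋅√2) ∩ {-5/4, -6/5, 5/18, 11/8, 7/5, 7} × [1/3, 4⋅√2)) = {5/18, 11/8, 7/5} × [1/3, 4⋅√2]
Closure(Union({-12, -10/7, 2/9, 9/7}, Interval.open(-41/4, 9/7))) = Union({-12}, Interval(-41/4, 9/7))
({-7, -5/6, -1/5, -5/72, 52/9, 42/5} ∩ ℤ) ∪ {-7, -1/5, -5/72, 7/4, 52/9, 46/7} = {-7, -1/5, -5/72, 7/4, 52/9, 46/7}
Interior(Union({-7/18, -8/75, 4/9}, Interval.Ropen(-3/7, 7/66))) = Interval.open(-3/7, 7/66)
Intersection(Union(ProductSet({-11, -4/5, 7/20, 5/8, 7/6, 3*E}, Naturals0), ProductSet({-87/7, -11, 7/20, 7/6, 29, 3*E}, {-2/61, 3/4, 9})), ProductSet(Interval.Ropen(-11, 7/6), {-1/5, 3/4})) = ProductSet({-11, 7/20}, {3/4})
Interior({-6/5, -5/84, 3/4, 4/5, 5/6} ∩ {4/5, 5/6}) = ∅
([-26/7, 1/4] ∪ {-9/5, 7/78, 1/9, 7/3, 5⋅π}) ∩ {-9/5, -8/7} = {-9/5, -8/7}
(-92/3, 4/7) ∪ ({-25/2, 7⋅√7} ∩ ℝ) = (-92/3, 4/7) ∪ {7⋅√7}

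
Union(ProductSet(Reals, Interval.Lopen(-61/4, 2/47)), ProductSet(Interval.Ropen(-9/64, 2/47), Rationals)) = Union(ProductSet(Interval.Ropen(-9/64, 2/47), Rationals), ProductSet(Reals, Interval.Lopen(-61/4, 2/47)))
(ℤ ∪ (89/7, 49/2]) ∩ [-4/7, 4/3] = {0, 1}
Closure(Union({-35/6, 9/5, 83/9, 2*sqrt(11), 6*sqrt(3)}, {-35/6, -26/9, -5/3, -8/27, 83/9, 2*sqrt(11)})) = {-35/6, -26/9, -5/3, -8/27, 9/5, 83/9, 2*sqrt(11), 6*sqrt(3)}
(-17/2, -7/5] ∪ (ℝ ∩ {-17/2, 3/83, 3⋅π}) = [-17/2, -7/5] ∪ {3/83, 3⋅π}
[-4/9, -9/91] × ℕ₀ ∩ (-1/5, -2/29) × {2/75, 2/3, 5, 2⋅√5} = (-1/5, -9/91] × {5}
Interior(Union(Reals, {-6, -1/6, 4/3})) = Reals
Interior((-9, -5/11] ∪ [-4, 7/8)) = (-9, 7/8)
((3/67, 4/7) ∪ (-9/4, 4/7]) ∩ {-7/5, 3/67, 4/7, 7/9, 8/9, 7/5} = {-7/5, 3/67, 4/7}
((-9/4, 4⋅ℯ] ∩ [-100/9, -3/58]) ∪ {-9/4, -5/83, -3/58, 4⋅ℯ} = [-9/4, -3/58] ∪ {4⋅ℯ}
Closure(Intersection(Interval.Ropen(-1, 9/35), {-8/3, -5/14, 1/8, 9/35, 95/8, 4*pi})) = {-5/14, 1/8}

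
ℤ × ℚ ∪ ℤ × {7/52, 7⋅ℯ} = ℤ × (ℚ ∪ {7⋅ℯ})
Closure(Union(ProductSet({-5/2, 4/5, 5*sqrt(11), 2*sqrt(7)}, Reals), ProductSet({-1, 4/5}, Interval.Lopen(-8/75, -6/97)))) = Union(ProductSet({-1, 4/5}, Interval(-8/75, -6/97)), ProductSet({-5/2, 4/5, 5*sqrt(11), 2*sqrt(7)}, Reals))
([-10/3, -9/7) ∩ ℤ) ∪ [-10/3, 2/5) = [-10/3, 2/5) ∪ {-3, -2}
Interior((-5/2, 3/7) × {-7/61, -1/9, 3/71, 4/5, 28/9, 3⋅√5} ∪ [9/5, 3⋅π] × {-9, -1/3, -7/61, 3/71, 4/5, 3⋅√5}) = ∅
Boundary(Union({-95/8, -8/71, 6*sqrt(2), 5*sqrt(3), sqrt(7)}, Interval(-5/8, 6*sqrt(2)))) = {-95/8, -5/8, 6*sqrt(2), 5*sqrt(3)}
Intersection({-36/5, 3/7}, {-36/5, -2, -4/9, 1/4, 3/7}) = {-36/5, 3/7}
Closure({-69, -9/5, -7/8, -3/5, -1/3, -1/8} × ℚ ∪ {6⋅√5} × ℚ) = {-69, -9/5, -7/8, -3/5, -1/3, -1/8, 6⋅√5} × ℝ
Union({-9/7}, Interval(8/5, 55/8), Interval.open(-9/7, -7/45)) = Union(Interval.Ropen(-9/7, -7/45), Interval(8/5, 55/8))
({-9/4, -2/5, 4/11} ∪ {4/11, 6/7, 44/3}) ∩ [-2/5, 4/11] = {-2/5, 4/11}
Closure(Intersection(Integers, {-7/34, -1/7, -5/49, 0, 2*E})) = {0}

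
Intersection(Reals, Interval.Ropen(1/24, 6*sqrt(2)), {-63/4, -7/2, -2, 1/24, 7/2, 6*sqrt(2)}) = {1/24, 7/2}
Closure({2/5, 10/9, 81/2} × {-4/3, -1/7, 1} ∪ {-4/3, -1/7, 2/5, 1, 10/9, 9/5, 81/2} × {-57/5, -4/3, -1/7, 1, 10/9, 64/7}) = {-4/3, -1/7, 2/5, 1, 10/9, 9/5, 81/2} × {-57/5, -4/3, -1/7, 1, 10/9, 64/7}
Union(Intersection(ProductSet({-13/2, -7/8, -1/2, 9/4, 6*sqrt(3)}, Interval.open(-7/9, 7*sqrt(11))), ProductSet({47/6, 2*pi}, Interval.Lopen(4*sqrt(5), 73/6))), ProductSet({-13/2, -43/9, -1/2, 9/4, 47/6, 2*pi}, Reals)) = ProductSet({-13/2, -43/9, -1/2, 9/4, 47/6, 2*pi}, Reals)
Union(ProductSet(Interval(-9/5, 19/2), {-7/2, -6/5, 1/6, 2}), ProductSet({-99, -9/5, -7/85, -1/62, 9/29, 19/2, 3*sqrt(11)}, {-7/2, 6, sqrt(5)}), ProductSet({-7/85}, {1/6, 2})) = Union(ProductSet({-99, -9/5, -7/85, -1/62, 9/29, 19/2, 3*sqrt(11)}, {-7/2, 6, sqrt(5)}), ProductSet(Interval(-9/5, 19/2), {-7/2, -6/5, 1/6, 2}))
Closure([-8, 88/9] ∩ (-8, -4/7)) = [-8, -4/7]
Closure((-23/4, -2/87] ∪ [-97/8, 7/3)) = [-97/8, 7/3]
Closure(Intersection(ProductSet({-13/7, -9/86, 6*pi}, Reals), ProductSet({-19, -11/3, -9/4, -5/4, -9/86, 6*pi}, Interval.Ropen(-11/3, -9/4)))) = ProductSet({-9/86, 6*pi}, Interval(-11/3, -9/4))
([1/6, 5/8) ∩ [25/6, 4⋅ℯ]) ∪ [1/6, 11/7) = [1/6, 11/7)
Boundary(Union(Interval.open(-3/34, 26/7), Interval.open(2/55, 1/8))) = {-3/34, 26/7}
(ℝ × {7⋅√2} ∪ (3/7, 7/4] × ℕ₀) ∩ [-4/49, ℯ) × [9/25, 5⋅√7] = ((3/7, 7/4] × {1, 2, …, 13}) ∪ ([-4/49, ℯ) × {7⋅√2})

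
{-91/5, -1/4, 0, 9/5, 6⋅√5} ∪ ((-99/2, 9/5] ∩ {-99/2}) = {-91/5, -1/4, 0, 9/5, 6⋅√5}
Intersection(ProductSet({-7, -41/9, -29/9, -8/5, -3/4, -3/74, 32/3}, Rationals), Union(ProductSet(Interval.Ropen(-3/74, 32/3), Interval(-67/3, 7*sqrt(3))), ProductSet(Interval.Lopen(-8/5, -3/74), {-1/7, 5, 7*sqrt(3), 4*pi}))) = Union(ProductSet({-3/74}, Intersection(Interval(-67/3, 7*sqrt(3)), Rationals)), ProductSet({-3/4, -3/74}, {-1/7, 5}))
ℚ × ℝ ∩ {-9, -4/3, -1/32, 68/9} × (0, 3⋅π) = {-9, -4/3, -1/32, 68/9} × (0, 3⋅π)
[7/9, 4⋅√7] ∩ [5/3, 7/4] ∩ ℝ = [5/3, 7/4]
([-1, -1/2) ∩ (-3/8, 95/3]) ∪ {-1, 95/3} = {-1, 95/3}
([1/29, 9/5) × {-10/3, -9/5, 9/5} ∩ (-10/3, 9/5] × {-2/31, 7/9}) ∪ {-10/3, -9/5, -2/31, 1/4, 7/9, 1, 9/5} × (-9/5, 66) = {-10/3, -9/5, -2/31, 1/4, 7/9, 1, 9/5} × (-9/5, 66)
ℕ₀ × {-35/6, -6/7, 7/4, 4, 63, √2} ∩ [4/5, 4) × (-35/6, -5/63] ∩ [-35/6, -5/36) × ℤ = ∅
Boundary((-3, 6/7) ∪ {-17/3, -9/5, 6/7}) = {-17/3, -3, 6/7}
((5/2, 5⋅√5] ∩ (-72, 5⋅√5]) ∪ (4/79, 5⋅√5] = (4/79, 5⋅√5]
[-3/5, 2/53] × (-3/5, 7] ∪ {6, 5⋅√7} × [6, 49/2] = ([-3/5, 2/53] × (-3/5, 7]) ∪ ({6, 5⋅√7} × [6, 49/2])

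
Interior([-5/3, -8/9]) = (-5/3, -8/9)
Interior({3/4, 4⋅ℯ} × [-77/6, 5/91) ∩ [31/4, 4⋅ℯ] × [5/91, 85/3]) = ∅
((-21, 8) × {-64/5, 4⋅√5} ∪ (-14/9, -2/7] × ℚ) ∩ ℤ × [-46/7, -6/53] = {-1} × (ℚ ∩ [-46/7, -6/53])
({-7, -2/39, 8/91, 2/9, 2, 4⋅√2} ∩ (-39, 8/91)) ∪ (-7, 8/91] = [-7, 8/91]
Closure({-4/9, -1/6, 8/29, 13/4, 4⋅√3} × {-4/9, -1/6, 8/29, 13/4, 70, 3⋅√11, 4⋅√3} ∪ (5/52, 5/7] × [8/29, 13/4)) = ({5/52, 5/7} × [8/29, 13/4]) ∪ ([5/52, 5/7] × {8/29, 13/4}) ∪ ((5/52, 5/7] × [8/29, 13/4)) ∪ ({-4/9, -1/6, 8/29, 13/4, 4⋅√3} × {-4/9, -1/6, 8/29, 13/4, 70, 3⋅√11, 4⋅√3})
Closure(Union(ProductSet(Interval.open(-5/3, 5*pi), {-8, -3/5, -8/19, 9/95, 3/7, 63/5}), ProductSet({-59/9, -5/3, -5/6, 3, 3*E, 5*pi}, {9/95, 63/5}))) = Union(ProductSet({-59/9, -5/3, -5/6, 3, 3*E, 5*pi}, {9/95, 63/5}), ProductSet(Interval(-5/3, 5*pi), {-8, -3/5, -8/19, 9/95, 3/7, 63/5}))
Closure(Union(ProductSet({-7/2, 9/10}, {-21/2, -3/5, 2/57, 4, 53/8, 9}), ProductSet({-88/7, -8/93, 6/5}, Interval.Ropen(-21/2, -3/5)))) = Union(ProductSet({-7/2, 9/10}, {-21/2, -3/5, 2/57, 4, 53/8, 9}), ProductSet({-88/7, -8/93, 6/5}, Interval(-21/2, -3/5)))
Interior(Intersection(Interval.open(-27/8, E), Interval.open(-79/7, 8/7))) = Interval.open(-27/8, 8/7)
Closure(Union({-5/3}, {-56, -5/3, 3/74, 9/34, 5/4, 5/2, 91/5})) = {-56, -5/3, 3/74, 9/34, 5/4, 5/2, 91/5}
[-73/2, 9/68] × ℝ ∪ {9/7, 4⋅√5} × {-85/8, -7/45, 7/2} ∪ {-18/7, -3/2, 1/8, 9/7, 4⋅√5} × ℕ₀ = ([-73/2, 9/68] × ℝ) ∪ ({9/7, 4⋅√5} × {-85/8, -7/45, 7/2}) ∪ ({-18/7, -3/2, 1/8, 9/7, 4⋅√5} × ℕ₀)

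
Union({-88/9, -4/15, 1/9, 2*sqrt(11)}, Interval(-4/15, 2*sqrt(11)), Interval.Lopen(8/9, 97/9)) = Union({-88/9}, Interval(-4/15, 97/9))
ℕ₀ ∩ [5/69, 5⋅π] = {1, 2, …, 15}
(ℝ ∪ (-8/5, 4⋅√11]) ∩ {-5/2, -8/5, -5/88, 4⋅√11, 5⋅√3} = {-5/2, -8/5, -5/88, 4⋅√11, 5⋅√3}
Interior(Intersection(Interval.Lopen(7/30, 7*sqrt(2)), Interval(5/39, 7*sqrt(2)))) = Interval.open(7/30, 7*sqrt(2))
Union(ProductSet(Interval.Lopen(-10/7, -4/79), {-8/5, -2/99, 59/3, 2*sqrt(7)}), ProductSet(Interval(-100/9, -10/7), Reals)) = Union(ProductSet(Interval(-100/9, -10/7), Reals), ProductSet(Interval.Lopen(-10/7, -4/79), {-8/5, -2/99, 59/3, 2*sqrt(7)}))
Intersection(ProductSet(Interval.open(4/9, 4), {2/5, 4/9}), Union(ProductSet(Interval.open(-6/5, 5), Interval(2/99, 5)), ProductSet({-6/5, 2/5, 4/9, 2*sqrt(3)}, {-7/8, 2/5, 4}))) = ProductSet(Interval.open(4/9, 4), {2/5, 4/9})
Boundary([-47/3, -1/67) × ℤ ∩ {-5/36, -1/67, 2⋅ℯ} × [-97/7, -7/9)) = {-5/36} × {-13, -12, …, -1}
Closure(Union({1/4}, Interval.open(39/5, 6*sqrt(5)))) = Union({1/4}, Interval(39/5, 6*sqrt(5)))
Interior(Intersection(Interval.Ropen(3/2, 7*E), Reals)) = Interval.open(3/2, 7*E)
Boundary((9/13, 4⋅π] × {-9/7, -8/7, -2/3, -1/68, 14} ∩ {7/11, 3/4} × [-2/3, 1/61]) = {3/4} × {-2/3, -1/68}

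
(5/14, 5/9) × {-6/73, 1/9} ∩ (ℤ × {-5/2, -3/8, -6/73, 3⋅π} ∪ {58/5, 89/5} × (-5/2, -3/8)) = ∅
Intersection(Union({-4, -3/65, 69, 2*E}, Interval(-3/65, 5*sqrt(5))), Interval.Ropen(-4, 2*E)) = Union({-4}, Interval.Ropen(-3/65, 2*E))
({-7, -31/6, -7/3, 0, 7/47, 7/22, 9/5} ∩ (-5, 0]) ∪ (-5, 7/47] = (-5, 7/47]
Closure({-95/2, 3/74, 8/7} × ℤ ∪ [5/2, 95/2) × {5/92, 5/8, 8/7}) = ({-95/2, 3/74, 8/7} × ℤ) ∪ ([5/2, 95/2] × {5/92, 5/8, 8/7})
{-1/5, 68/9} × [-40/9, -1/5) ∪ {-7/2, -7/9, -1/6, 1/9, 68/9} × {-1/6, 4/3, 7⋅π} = ({-1/5, 68/9} × [-40/9, -1/5)) ∪ ({-7/2, -7/9, -1/6, 1/9, 68/9} × {-1/6, 4/3, 7⋅π})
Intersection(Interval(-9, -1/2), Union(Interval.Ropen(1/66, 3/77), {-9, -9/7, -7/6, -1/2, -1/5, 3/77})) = {-9, -9/7, -7/6, -1/2}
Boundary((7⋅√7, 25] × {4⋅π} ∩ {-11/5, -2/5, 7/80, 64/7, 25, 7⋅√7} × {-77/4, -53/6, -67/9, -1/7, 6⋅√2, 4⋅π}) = {25} × {4⋅π}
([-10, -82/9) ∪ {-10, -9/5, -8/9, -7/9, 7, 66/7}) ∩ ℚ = {-9/5, -8/9, -7/9, 7, 66/7} ∪ (ℚ ∩ [-10, -82/9))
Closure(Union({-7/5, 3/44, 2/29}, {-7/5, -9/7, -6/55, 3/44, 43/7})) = {-7/5, -9/7, -6/55, 3/44, 2/29, 43/7}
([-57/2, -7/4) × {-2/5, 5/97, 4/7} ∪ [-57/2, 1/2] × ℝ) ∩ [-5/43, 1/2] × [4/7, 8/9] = [-5/43, 1/2] × [4/7, 8/9]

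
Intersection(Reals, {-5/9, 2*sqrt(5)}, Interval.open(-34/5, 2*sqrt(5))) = {-5/9}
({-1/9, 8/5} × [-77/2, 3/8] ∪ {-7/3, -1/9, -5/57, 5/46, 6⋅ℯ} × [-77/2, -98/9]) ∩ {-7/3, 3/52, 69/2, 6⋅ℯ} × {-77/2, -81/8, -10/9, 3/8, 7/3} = {-7/3, 6⋅ℯ} × {-77/2}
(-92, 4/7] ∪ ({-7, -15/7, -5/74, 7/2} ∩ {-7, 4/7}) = (-92, 4/7]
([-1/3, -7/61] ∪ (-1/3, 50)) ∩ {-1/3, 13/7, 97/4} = {-1/3, 13/7, 97/4}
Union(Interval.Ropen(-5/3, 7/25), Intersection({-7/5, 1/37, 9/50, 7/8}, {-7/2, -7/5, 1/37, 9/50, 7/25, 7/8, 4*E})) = Union({7/8}, Interval.Ropen(-5/3, 7/25))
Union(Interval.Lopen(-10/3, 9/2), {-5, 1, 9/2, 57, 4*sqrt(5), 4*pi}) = Union({-5, 57, 4*sqrt(5), 4*pi}, Interval.Lopen(-10/3, 9/2))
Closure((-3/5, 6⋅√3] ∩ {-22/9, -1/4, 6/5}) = {-1/4, 6/5}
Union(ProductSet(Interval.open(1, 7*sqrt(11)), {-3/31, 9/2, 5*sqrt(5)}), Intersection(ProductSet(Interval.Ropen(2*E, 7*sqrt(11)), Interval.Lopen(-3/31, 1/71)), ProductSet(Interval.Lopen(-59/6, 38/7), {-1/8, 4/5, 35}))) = ProductSet(Interval.open(1, 7*sqrt(11)), {-3/31, 9/2, 5*sqrt(5)})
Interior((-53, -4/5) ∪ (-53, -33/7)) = (-53, -4/5)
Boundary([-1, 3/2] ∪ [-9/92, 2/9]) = {-1, 3/2}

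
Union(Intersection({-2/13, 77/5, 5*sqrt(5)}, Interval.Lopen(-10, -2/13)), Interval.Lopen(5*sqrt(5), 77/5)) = Union({-2/13}, Interval.Lopen(5*sqrt(5), 77/5))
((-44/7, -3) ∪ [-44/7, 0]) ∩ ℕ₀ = {0}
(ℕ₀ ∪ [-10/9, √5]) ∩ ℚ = ℕ₀ ∪ (ℚ ∩ [-10/9, √5])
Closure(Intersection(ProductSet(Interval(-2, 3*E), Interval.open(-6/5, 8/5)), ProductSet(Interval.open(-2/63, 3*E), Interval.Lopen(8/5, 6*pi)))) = EmptySet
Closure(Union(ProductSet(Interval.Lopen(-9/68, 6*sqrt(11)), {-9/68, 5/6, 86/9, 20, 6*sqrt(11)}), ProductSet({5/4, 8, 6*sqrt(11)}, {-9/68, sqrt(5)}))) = Union(ProductSet({5/4, 8, 6*sqrt(11)}, {-9/68, sqrt(5)}), ProductSet(Interval(-9/68, 6*sqrt(11)), {-9/68, 5/6, 86/9, 20, 6*sqrt(11)}))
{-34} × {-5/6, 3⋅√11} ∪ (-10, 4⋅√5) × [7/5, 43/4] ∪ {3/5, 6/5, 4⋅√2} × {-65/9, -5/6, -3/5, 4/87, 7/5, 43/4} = ({-34} × {-5/6, 3⋅√11}) ∪ ((-10, 4⋅√5) × [7/5, 43/4]) ∪ ({3/5, 6/5, 4⋅√2} × {-65/9, -5/6, -3/5, 4/87, 7/5, 43/4})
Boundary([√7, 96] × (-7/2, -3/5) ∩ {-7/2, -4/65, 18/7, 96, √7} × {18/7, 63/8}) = ∅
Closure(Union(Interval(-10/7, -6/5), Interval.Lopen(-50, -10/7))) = Interval(-50, -6/5)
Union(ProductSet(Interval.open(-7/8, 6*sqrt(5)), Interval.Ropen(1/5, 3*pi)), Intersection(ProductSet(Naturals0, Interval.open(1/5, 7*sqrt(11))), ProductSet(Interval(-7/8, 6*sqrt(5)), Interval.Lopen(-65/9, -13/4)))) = ProductSet(Interval.open(-7/8, 6*sqrt(5)), Interval.Ropen(1/5, 3*pi))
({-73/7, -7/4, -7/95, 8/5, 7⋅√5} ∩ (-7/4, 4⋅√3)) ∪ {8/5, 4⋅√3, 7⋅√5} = {-7/95, 8/5, 4⋅√3, 7⋅√5}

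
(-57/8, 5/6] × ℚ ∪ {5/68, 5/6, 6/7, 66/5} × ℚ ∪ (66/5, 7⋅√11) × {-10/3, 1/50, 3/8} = (((-57/8, 5/6] ∪ {6/7, 66/5}) × ℚ) ∪ ((66/5, 7⋅√11) × {-10/3, 1/50, 3/8})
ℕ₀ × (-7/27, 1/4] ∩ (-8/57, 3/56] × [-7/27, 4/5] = {0} × (-7/27, 1/4]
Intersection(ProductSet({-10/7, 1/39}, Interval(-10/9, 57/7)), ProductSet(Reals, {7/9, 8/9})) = ProductSet({-10/7, 1/39}, {7/9, 8/9})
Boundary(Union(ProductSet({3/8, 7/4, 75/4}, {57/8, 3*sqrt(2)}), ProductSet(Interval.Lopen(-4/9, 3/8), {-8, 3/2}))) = Union(ProductSet({3/8, 7/4, 75/4}, {57/8, 3*sqrt(2)}), ProductSet(Interval(-4/9, 3/8), {-8, 3/2}))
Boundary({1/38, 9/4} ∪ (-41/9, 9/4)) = {-41/9, 9/4}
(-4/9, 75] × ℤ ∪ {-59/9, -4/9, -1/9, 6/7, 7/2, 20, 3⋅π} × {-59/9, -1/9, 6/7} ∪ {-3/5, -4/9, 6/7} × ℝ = ({-3/5, -4/9, 6/7} × ℝ) ∪ ((-4/9, 75] × ℤ) ∪ ({-59/9, -4/9, -1/9, 6/7, 7/2, 20, 3⋅π} × {-59/9, -1/9, 6/7})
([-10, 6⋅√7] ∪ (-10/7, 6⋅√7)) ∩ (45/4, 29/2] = (45/4, 29/2]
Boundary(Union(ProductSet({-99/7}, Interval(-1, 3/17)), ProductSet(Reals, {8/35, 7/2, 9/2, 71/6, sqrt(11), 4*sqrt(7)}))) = Union(ProductSet({-99/7}, Interval(-1, 3/17)), ProductSet(Reals, {8/35, 7/2, 9/2, 71/6, sqrt(11), 4*sqrt(7)}))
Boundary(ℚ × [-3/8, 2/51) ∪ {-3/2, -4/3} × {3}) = ({-3/2, -4/3} × {3}) ∪ (ℝ × [-3/8, 2/51])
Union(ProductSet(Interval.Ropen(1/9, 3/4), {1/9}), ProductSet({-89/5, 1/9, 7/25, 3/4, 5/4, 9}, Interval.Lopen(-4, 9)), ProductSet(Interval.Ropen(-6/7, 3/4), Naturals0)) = Union(ProductSet({-89/5, 1/9, 7/25, 3/4, 5/4, 9}, Interval.Lopen(-4, 9)), ProductSet(Interval.Ropen(-6/7, 3/4), Naturals0), ProductSet(Interval.Ropen(1/9, 3/4), {1/9}))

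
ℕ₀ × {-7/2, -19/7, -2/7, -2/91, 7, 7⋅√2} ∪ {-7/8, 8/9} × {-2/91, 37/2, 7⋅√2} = ({-7/8, 8/9} × {-2/91, 37/2, 7⋅√2}) ∪ (ℕ₀ × {-7/2, -19/7, -2/7, -2/91, 7, 7⋅√2})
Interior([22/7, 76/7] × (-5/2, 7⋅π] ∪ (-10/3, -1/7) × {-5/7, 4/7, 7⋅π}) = (22/7, 76/7) × (-5/2, 7⋅π)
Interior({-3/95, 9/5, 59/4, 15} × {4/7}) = ∅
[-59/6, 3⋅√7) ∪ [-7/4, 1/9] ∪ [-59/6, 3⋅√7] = [-59/6, 3⋅√7]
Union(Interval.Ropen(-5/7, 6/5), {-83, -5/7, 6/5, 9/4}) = Union({-83, 9/4}, Interval(-5/7, 6/5))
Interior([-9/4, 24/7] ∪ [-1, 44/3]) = (-9/4, 44/3)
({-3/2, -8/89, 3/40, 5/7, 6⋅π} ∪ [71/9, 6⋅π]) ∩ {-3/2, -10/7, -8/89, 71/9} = {-3/2, -8/89, 71/9}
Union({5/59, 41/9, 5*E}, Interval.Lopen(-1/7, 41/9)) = Union({5*E}, Interval.Lopen(-1/7, 41/9))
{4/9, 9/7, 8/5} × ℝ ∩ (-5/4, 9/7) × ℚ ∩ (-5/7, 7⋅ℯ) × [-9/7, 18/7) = {4/9} × (ℚ ∩ [-9/7, 18/7))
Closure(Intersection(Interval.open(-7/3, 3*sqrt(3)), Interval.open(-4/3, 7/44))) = Interval(-4/3, 7/44)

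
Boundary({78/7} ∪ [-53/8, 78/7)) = {-53/8, 78/7}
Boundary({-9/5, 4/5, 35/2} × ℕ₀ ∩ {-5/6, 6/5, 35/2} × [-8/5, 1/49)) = {35/2} × {0}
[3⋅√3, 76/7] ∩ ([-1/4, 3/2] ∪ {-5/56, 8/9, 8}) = {8}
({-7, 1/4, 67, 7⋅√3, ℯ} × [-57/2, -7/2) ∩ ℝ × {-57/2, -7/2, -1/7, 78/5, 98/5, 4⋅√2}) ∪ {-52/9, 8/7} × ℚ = ({-52/9, 8/7} × ℚ) ∪ ({-7, 1/4, 67, 7⋅√3, ℯ} × {-57/2})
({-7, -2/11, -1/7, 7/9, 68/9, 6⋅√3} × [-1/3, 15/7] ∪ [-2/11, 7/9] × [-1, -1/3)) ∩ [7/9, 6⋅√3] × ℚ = ({7/9} × (ℚ ∩ [-1, -1/3))) ∪ ({7/9, 68/9, 6⋅√3} × (ℚ ∩ [-1/3, 15/7]))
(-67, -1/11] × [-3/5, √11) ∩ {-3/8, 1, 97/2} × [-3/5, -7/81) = {-3/8} × [-3/5, -7/81)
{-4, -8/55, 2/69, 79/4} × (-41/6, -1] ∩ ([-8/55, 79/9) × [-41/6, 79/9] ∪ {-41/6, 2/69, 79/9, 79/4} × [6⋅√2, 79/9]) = {-8/55, 2/69} × (-41/6, -1]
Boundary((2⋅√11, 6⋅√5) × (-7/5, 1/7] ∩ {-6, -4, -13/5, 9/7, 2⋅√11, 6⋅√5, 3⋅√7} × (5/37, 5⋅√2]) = {3⋅√7} × [5/37, 1/7]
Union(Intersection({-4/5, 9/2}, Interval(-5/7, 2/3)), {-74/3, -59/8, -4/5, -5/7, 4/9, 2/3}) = {-74/3, -59/8, -4/5, -5/7, 4/9, 2/3}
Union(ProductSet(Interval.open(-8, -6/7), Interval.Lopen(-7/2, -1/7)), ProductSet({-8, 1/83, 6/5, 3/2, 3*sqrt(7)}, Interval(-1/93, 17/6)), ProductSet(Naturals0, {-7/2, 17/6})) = Union(ProductSet({-8, 1/83, 6/5, 3/2, 3*sqrt(7)}, Interval(-1/93, 17/6)), ProductSet(Interval.open(-8, -6/7), Interval.Lopen(-7/2, -1/7)), ProductSet(Naturals0, {-7/2, 17/6}))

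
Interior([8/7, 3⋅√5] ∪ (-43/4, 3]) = (-43/4, 3⋅√5)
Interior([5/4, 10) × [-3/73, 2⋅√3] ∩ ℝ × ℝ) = (5/4, 10) × (-3/73, 2⋅√3)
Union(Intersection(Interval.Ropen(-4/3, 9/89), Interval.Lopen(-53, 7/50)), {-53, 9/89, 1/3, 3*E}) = Union({-53, 1/3, 3*E}, Interval(-4/3, 9/89))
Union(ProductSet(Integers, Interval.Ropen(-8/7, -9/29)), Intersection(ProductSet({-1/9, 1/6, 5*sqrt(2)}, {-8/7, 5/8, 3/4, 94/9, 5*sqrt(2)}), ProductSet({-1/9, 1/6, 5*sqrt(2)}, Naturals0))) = ProductSet(Integers, Interval.Ropen(-8/7, -9/29))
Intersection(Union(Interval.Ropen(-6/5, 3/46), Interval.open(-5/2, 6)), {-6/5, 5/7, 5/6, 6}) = {-6/5, 5/7, 5/6}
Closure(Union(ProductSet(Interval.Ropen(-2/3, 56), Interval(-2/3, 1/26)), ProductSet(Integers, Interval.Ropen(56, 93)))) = Union(ProductSet(Integers, Interval(56, 93)), ProductSet(Interval(-2/3, 56), Interval(-2/3, 1/26)))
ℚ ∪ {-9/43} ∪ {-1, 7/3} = ℚ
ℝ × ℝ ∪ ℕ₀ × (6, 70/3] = ℝ × ℝ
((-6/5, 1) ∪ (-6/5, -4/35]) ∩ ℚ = ℚ ∩ (-6/5, 1)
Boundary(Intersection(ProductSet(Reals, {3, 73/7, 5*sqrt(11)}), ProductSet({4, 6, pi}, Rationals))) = ProductSet({4, 6, pi}, {3, 73/7})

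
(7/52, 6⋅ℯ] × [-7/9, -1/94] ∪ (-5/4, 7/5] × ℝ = ((-5/4, 7/5] × ℝ) ∪ ((7/52, 6⋅ℯ] × [-7/9, -1/94])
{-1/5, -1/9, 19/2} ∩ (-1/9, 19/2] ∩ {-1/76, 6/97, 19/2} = {19/2}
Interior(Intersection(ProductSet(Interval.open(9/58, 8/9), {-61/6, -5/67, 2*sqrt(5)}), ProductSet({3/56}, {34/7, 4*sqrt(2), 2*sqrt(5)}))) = EmptySet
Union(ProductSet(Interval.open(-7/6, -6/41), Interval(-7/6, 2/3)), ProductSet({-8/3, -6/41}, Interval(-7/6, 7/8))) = Union(ProductSet({-8/3, -6/41}, Interval(-7/6, 7/8)), ProductSet(Interval.open(-7/6, -6/41), Interval(-7/6, 2/3)))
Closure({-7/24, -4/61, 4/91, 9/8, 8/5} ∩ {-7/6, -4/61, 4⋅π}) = {-4/61}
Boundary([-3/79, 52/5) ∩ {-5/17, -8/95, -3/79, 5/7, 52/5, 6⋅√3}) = {-3/79, 5/7, 6⋅√3}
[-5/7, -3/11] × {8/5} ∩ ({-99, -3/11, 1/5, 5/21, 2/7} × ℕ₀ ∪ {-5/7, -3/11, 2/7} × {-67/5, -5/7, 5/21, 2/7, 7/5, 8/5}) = {-5/7, -3/11} × {8/5}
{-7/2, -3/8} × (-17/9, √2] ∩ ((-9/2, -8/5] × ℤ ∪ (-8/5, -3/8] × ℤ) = {-7/2, -3/8} × {-1, 0, 1}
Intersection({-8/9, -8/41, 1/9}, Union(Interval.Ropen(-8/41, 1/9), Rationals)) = {-8/9, -8/41, 1/9}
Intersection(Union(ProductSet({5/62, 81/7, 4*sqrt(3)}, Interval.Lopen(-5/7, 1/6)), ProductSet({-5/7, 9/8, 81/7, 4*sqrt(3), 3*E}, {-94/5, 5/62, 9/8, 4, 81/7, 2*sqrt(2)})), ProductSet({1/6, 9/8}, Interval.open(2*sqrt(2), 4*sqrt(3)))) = ProductSet({9/8}, {4})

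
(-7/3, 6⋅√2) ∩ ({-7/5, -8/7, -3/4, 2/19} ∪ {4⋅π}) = {-7/5, -8/7, -3/4, 2/19}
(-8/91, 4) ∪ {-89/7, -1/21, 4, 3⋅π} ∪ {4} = {-89/7, 3⋅π} ∪ (-8/91, 4]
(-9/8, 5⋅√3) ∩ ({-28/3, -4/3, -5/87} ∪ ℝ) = (-9/8, 5⋅√3)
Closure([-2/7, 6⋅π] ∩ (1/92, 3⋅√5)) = [1/92, 3⋅√5]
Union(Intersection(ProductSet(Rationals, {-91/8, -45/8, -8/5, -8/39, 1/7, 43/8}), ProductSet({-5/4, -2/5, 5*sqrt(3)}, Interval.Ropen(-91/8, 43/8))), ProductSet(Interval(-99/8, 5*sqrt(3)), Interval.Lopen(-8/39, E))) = Union(ProductSet({-5/4, -2/5}, {-91/8, -45/8, -8/5, -8/39, 1/7}), ProductSet(Interval(-99/8, 5*sqrt(3)), Interval.Lopen(-8/39, E)))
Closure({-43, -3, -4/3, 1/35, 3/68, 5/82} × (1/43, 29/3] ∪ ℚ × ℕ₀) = (ℝ × ℕ₀) ∪ ({-43, -3, -4/3, 1/35, 3/68, 5/82} × [1/43, 29/3])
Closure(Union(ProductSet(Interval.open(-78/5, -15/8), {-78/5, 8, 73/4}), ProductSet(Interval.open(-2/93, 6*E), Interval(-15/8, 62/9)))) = Union(ProductSet(Interval(-78/5, -15/8), {-78/5, 8, 73/4}), ProductSet(Interval(-2/93, 6*E), Interval(-15/8, 62/9)))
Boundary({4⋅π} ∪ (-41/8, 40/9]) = {-41/8, 40/9, 4⋅π}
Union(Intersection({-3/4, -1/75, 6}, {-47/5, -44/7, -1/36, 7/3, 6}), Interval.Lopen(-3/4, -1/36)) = Union({6}, Interval.Lopen(-3/4, -1/36))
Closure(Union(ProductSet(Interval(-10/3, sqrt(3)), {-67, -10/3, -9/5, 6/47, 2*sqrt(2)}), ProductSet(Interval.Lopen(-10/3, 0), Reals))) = Union(ProductSet(Interval(-10/3, 0), Reals), ProductSet(Interval(-10/3, sqrt(3)), {-67, -10/3, -9/5, 6/47, 2*sqrt(2)}))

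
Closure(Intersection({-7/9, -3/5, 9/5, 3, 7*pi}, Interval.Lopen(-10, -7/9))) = {-7/9}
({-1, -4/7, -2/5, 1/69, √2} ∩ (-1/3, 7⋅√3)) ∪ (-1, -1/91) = (-1, -1/91) ∪ {1/69, √2}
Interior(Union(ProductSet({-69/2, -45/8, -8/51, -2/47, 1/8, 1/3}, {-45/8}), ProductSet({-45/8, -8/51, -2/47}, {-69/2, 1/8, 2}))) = EmptySet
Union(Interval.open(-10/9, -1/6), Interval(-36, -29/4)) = Union(Interval(-36, -29/4), Interval.open(-10/9, -1/6))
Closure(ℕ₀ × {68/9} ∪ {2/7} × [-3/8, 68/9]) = (ℕ₀ × {68/9}) ∪ ({2/7} × [-3/8, 68/9])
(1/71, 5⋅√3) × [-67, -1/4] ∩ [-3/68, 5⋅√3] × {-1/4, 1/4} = (1/71, 5⋅√3) × {-1/4}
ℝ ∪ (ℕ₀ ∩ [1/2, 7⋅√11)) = ℝ ∪ {1, 2, …, 23}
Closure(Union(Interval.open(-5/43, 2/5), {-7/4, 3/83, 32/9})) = Union({-7/4, 32/9}, Interval(-5/43, 2/5))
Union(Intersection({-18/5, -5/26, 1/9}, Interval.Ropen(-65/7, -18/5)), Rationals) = Rationals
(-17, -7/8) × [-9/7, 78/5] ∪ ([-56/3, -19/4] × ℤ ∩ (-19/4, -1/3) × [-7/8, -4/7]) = (-17, -7/8) × [-9/7, 78/5]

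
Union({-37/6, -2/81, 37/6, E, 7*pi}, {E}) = {-37/6, -2/81, 37/6, E, 7*pi}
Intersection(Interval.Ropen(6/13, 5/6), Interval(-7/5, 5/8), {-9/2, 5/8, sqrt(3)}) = {5/8}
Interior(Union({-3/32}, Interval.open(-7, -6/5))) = Interval.open(-7, -6/5)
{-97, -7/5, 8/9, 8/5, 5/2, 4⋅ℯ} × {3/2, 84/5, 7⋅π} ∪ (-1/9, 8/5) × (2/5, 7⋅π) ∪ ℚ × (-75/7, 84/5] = (ℚ × (-75/7, 84/5]) ∪ ((-1/9, 8/5) × (2/5, 7⋅π)) ∪ ({-97, -7/5, 8/9, 8/5, 5/2, 4⋅ℯ} × {3/2, 84/5, 7⋅π})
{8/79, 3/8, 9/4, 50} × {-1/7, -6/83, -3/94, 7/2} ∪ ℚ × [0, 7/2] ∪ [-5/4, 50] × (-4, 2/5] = (ℚ × [0, 7/2]) ∪ ({8/79, 3/8, 9/4, 50} × {-1/7, -6/83, -3/94, 7/2}) ∪ ([-5/4, 50] × (-4, 2/5])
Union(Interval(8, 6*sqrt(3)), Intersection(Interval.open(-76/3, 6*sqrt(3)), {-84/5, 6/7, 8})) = Union({-84/5, 6/7}, Interval(8, 6*sqrt(3)))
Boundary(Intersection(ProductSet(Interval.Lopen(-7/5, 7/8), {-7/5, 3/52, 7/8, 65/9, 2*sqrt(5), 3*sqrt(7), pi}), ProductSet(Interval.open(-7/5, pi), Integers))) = EmptySet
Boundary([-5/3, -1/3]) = {-5/3, -1/3}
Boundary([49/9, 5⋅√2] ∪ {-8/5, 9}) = {-8/5, 49/9, 9, 5⋅√2}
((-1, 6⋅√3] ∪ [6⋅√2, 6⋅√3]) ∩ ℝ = (-1, 6⋅√3]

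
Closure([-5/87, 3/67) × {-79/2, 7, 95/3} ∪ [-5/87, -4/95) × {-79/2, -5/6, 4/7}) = ([-5/87, -4/95] × {-79/2, -5/6, 4/7}) ∪ ([-5/87, 3/67] × {-79/2, 7, 95/3})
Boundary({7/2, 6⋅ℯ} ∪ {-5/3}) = {-5/3, 7/2, 6⋅ℯ}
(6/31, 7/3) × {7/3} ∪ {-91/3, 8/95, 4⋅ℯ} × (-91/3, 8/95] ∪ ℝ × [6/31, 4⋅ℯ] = (ℝ × [6/31, 4⋅ℯ]) ∪ ({-91/3, 8/95, 4⋅ℯ} × (-91/3, 8/95])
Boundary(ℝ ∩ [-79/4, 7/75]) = {-79/4, 7/75}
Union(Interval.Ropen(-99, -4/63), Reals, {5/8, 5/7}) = Interval(-oo, oo)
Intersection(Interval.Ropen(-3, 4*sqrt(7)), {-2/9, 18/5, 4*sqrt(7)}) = {-2/9, 18/5}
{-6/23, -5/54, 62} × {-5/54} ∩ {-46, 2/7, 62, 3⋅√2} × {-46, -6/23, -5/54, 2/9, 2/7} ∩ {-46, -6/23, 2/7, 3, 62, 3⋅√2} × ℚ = {62} × {-5/54}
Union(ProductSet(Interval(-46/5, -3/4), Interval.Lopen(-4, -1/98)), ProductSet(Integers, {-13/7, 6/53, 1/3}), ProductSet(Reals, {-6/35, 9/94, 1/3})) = Union(ProductSet(Integers, {-13/7, 6/53, 1/3}), ProductSet(Interval(-46/5, -3/4), Interval.Lopen(-4, -1/98)), ProductSet(Reals, {-6/35, 9/94, 1/3}))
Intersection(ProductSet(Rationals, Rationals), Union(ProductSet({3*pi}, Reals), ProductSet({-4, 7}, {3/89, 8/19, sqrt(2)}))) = ProductSet({-4, 7}, {3/89, 8/19})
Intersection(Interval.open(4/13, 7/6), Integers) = Range(1, 2, 1)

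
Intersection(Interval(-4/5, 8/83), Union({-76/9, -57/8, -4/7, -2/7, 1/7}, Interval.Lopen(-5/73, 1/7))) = Union({-4/7, -2/7}, Interval.Lopen(-5/73, 8/83))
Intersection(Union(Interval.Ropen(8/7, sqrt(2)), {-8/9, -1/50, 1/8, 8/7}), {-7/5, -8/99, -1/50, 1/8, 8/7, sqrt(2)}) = {-1/50, 1/8, 8/7}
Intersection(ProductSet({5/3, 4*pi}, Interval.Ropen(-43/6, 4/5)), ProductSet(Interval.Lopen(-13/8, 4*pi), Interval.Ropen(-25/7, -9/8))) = ProductSet({5/3, 4*pi}, Interval.Ropen(-25/7, -9/8))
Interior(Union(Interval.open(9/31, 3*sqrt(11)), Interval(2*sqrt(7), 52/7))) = Interval.open(9/31, 3*sqrt(11))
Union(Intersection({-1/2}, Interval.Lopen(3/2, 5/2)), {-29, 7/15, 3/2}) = {-29, 7/15, 3/2}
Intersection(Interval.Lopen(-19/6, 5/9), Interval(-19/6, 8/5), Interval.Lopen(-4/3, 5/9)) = Interval.Lopen(-4/3, 5/9)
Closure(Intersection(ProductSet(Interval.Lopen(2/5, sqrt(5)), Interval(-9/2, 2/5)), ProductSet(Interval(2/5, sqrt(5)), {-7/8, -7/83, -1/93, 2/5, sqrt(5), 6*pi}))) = ProductSet(Interval(2/5, sqrt(5)), {-7/8, -7/83, -1/93, 2/5})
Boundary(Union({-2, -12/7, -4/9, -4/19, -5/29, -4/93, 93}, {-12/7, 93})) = {-2, -12/7, -4/9, -4/19, -5/29, -4/93, 93}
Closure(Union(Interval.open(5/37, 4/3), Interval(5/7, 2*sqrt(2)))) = Interval(5/37, 2*sqrt(2))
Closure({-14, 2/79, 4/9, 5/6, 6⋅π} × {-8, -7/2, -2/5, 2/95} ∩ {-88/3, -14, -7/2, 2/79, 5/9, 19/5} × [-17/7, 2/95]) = {-14, 2/79} × {-2/5, 2/95}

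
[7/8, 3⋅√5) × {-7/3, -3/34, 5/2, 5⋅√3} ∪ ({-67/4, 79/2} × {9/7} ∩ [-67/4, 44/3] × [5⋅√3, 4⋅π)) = [7/8, 3⋅√5) × {-7/3, -3/34, 5/2, 5⋅√3}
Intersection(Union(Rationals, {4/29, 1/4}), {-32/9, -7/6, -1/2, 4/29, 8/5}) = {-32/9, -7/6, -1/2, 4/29, 8/5}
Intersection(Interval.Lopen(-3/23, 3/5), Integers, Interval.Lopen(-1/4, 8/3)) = Range(0, 1, 1)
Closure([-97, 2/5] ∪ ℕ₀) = [-97, 2/5] ∪ ℕ₀ ∪ (ℕ₀ \ (-97, 2/5))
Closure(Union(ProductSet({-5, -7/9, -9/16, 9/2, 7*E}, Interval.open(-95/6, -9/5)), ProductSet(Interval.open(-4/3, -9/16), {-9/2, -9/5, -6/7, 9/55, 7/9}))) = Union(ProductSet({-5, -7/9, -9/16, 9/2, 7*E}, Interval(-95/6, -9/5)), ProductSet(Interval(-4/3, -9/16), {-9/2, -9/5, -6/7, 9/55, 7/9}))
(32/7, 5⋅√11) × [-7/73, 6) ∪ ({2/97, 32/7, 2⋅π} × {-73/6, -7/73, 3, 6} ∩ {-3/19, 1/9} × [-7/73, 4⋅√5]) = (32/7, 5⋅√11) × [-7/73, 6)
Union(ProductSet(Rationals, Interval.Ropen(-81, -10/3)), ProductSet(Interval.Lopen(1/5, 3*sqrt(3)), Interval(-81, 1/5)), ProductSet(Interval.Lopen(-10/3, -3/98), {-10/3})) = Union(ProductSet(Interval.Lopen(-10/3, -3/98), {-10/3}), ProductSet(Interval.Lopen(1/5, 3*sqrt(3)), Interval(-81, 1/5)), ProductSet(Rationals, Interval.Ropen(-81, -10/3)))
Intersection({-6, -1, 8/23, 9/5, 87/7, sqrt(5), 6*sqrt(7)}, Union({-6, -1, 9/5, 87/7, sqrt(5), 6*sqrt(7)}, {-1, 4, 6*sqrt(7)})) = {-6, -1, 9/5, 87/7, sqrt(5), 6*sqrt(7)}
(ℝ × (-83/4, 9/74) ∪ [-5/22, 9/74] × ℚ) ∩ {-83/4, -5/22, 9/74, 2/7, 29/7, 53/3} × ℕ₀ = ({-5/22, 9/74} × ℕ₀) ∪ ({-83/4, -5/22, 9/74, 2/7, 29/7, 53/3} × {0})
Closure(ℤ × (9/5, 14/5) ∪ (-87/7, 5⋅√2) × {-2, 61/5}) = (ℤ × [9/5, 14/5]) ∪ ([-87/7, 5⋅√2] × {-2, 61/5})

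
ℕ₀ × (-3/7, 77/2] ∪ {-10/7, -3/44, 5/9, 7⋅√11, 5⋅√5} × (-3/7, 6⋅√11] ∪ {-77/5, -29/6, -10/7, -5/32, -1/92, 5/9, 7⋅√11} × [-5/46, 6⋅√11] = (ℕ₀ × (-3/7, 77/2]) ∪ ({-77/5, -29/6, -10/7, -5/32, -1/92, 5/9, 7⋅√11} × [-5/46, 6⋅√11]) ∪ ({-10/7, -3/44, 5/9, 7⋅√11, 5⋅√5} × (-3/7, 6⋅√11])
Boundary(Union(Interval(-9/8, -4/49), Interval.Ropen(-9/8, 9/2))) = {-9/8, 9/2}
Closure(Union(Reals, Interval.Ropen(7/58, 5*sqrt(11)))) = Interval(-oo, oo)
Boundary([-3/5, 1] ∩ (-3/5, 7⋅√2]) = {-3/5, 1}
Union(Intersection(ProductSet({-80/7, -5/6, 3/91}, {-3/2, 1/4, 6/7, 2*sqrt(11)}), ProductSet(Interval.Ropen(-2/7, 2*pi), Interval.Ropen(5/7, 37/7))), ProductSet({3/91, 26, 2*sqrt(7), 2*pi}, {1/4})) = Union(ProductSet({3/91}, {6/7}), ProductSet({3/91, 26, 2*sqrt(7), 2*pi}, {1/4}))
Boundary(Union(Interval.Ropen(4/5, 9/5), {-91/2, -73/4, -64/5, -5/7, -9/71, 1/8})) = {-91/2, -73/4, -64/5, -5/7, -9/71, 1/8, 4/5, 9/5}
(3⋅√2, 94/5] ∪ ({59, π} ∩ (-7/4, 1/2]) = (3⋅√2, 94/5]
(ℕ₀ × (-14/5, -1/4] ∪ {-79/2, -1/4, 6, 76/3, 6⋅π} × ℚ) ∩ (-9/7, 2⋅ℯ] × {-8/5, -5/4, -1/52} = ({-1/4} × {-8/5, -5/4, -1/52}) ∪ ({0, 1, …, 5} × {-8/5, -5/4})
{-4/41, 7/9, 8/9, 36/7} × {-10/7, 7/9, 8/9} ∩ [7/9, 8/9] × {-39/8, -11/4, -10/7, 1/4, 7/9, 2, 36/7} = {7/9, 8/9} × {-10/7, 7/9}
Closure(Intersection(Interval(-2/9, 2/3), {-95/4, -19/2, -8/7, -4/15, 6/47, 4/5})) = {6/47}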